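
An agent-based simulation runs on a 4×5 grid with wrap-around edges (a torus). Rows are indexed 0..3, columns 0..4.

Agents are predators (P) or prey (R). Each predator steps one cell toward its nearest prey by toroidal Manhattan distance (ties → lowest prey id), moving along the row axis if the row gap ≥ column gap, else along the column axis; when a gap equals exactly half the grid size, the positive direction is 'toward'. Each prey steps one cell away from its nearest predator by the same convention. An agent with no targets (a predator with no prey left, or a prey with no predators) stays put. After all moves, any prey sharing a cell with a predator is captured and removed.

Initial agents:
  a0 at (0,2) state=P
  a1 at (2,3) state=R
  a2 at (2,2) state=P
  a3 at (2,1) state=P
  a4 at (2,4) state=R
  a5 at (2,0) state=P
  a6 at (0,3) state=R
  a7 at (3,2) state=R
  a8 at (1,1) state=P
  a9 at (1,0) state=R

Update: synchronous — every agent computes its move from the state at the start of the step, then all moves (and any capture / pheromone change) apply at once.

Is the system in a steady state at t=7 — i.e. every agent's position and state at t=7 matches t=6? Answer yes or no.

yes

t=1: a0@(0,3):P a2@(2,3):P a3@(2,2):P a5@(2,4):P a6@(0,4):R a8@(1,0):P a9@(0,0):R
t=2: a0@(0,4):P a2@(3,3):P a3@(3,2):P a5@(3,4):P a8@(0,0):P a9@(3,0):R
t=3: a0@(3,4):P a2@(3,4):P a3@(3,1):P a5@(3,0):P a8@(3,0):P
t=4: (unchanged — steady state)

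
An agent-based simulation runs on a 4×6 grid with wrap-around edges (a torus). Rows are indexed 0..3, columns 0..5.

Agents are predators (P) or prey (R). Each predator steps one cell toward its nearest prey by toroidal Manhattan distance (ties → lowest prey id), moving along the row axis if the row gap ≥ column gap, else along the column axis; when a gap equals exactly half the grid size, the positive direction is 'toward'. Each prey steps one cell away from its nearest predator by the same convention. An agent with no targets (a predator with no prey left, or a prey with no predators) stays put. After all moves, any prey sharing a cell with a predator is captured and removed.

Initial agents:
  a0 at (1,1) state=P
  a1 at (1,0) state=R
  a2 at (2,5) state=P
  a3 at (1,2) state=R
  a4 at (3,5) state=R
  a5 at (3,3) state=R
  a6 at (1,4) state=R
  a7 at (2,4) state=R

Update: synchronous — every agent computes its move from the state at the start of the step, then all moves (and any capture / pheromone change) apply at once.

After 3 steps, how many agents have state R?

t=1: a0@(1,0):P a1@(1,5):R a2@(3,5):P a3@(1,3):R a4@(0,5):R a5@(3,2):R a6@(0,4):R a7@(2,3):R
t=2: a0@(1,5):P a1@(1,4):R a2@(0,5):P a3@(1,2):R a5@(3,1):R a6@(1,4):R a7@(2,2):R
t=3: a0@(1,4):P a1@(1,3):R a2@(1,5):P a3@(1,1):R a5@(3,2):R a6@(1,3):R a7@(2,1):R

5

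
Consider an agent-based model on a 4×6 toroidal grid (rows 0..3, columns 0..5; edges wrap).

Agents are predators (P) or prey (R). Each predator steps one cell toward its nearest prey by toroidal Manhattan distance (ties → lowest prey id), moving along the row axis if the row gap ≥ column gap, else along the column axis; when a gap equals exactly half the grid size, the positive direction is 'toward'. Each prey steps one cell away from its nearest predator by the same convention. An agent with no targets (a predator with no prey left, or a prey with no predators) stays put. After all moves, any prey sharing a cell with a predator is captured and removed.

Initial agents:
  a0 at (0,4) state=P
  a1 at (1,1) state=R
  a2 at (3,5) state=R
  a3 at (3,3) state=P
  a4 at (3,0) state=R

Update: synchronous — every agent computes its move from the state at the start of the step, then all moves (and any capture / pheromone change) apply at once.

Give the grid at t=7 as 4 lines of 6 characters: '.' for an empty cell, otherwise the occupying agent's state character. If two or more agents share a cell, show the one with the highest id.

.....R
....P.
......
RR....

t=1: a0@(3,4):P a1@(1,0):R a2@(2,5):R a3@(3,4):P a4@(3,1):R
t=2: a0@(2,4):P a1@(0,0):R a2@(1,5):R a3@(2,4):P a4@(3,0):R
t=3: a0@(1,4):P a1@(3,0):R a2@(0,5):R a3@(1,4):P a4@(3,1):R
t=4: a0@(0,4):P a1@(2,0):R a2@(3,5):R a3@(0,4):P a4@(3,0):R
t=5: a0@(3,4):P a1@(1,0):R a2@(2,5):R a3@(3,4):P a4@(3,1):R
t=6: a0@(2,4):P a1@(0,0):R a2@(1,5):R a3@(2,4):P a4@(3,0):R
t=7: a0@(1,4):P a1@(3,0):R a2@(0,5):R a3@(1,4):P a4@(3,1):R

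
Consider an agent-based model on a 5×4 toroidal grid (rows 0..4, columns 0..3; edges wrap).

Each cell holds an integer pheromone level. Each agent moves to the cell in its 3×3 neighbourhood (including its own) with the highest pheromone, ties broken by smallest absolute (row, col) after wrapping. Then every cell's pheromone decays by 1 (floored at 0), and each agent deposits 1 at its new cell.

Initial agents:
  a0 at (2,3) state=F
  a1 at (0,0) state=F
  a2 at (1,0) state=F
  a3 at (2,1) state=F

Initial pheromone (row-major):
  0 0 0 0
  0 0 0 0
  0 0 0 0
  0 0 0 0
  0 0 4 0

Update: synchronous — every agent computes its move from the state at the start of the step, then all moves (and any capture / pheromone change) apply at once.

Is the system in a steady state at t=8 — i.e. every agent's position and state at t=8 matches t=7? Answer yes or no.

yes

t=1: a0@(1,0) a1@(0,0) a2@(0,0) a3@(1,0) | pheromone: 2 0 0 0 / 2 0 0 0 / 0 0 0 0 / 0 0 0 0 / 0 0 3 0
t=2: a0@(0,0) a1@(0,0) a2@(0,0) a3@(0,0) | pheromone: 5 0 0 0 / 1 0 0 0 / 0 0 0 0 / 0 0 0 0 / 0 0 2 0
t=3: a0@(0,0) a1@(0,0) a2@(0,0) a3@(0,0) | pheromone: 8 0 0 0 / 0 0 0 0 / 0 0 0 0 / 0 0 0 0 / 0 0 1 0
t=4: a0@(0,0) a1@(0,0) a2@(0,0) a3@(0,0) | pheromone: 11 0 0 0 / 0 0 0 0 / 0 0 0 0 / 0 0 0 0 / 0 0 0 0
t=5: a0@(0,0) a1@(0,0) a2@(0,0) a3@(0,0) | pheromone: 14 0 0 0 / 0 0 0 0 / 0 0 0 0 / 0 0 0 0 / 0 0 0 0
t=6: a0@(0,0) a1@(0,0) a2@(0,0) a3@(0,0) | pheromone: 17 0 0 0 / 0 0 0 0 / 0 0 0 0 / 0 0 0 0 / 0 0 0 0
t=7: a0@(0,0) a1@(0,0) a2@(0,0) a3@(0,0) | pheromone: 20 0 0 0 / 0 0 0 0 / 0 0 0 0 / 0 0 0 0 / 0 0 0 0
t=8: a0@(0,0) a1@(0,0) a2@(0,0) a3@(0,0) | pheromone: 23 0 0 0 / 0 0 0 0 / 0 0 0 0 / 0 0 0 0 / 0 0 0 0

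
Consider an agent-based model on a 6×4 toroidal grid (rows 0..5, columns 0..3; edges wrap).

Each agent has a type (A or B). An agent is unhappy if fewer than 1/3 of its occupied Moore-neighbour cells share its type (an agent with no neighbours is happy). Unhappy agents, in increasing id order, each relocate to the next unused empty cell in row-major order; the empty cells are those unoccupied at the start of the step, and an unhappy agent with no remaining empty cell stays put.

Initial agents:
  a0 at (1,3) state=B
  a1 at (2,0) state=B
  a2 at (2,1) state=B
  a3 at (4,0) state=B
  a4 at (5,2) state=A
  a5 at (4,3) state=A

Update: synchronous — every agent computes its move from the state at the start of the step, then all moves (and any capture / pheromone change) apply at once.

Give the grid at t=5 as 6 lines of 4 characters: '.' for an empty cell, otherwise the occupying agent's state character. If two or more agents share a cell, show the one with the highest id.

B...
...B
BB..
....
...A
..A.

t=1: a0@(1,3):B a1@(2,0):B a2@(2,1):B a3@(0,0):B a4@(5,2):A a5@(4,3):A
t=2: (unchanged — steady state)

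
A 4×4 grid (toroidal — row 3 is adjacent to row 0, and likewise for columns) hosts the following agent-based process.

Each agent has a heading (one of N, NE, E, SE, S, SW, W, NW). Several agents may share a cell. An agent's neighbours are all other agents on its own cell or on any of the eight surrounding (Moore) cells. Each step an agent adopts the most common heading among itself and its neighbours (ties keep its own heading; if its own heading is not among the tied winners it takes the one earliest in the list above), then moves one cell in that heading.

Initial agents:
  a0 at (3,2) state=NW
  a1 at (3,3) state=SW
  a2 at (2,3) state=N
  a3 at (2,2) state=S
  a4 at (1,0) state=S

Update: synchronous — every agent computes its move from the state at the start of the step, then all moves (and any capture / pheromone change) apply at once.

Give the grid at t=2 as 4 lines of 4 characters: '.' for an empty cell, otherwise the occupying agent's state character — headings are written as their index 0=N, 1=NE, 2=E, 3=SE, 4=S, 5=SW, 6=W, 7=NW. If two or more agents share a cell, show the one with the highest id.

..44
..4.
....
44..

t=1: a0@(2,1):NW a1@(0,2):SW a2@(3,3):S a3@(3,2):S a4@(2,0):S
t=2: a0@(3,1):S a1@(1,2):S a2@(0,3):S a3@(0,2):S a4@(3,0):S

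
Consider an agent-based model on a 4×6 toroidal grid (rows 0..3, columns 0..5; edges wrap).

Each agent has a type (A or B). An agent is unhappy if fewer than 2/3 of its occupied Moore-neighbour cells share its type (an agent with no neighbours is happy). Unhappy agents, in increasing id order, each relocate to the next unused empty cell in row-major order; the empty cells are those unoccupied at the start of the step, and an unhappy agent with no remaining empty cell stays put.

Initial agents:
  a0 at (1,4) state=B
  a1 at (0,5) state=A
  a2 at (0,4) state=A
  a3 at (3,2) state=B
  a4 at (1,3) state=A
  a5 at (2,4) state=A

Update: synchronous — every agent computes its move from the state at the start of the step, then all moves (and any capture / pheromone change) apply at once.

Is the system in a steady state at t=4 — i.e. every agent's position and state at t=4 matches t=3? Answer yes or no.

t=1: a0@(0,0):B a1@(0,1):A a2@(0,4):A a3@(3,2):B a4@(1,3):A a5@(0,2):A
t=2: a0@(0,3):B a1@(0,5):A a2@(0,4):A a3@(1,0):B a4@(1,3):A a5@(0,2):A
t=3: a0@(0,0):B a1@(0,1):A a2@(0,4):A a3@(1,1):B a4@(1,3):A a5@(1,2):A
t=4: a0@(0,2):B a1@(0,3):A a2@(0,4):A a3@(0,5):B a4@(1,3):A a5@(1,2):A

no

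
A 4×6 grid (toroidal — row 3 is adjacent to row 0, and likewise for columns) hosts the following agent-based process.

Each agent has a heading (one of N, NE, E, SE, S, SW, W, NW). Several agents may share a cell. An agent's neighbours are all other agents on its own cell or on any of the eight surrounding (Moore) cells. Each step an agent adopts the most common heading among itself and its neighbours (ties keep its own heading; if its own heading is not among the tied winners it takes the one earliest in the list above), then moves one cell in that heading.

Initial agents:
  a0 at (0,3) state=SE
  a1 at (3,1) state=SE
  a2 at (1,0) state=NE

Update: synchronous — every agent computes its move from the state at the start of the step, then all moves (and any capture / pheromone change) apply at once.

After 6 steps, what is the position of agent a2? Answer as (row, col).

(3, 0)

t=1: a0@(1,4):SE a1@(0,2):SE a2@(0,1):NE
t=2: a0@(2,5):SE a1@(1,3):SE a2@(3,2):NE
t=3: a0@(3,0):SE a1@(2,4):SE a2@(2,3):NE
t=4: a0@(0,1):SE a1@(3,5):SE a2@(1,4):NE
t=5: a0@(1,2):SE a1@(0,0):SE a2@(0,5):NE
t=6: a0@(2,3):SE a1@(1,1):SE a2@(3,0):NE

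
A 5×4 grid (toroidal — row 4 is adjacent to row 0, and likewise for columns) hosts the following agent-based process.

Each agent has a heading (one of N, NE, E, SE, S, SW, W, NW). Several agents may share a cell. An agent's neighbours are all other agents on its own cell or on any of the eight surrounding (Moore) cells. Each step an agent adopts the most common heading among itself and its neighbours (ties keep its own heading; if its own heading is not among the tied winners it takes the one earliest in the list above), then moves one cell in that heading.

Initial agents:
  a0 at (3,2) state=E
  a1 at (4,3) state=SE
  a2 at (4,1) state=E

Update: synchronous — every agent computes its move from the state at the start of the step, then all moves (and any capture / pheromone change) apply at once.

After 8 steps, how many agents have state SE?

1

t=1: a0@(3,3):E a1@(0,0):SE a2@(4,2):E
t=2: a0@(3,0):E a1@(1,1):SE a2@(4,3):E
t=3: a0@(3,1):E a1@(2,2):SE a2@(4,0):E
t=4: a0@(3,2):E a1@(3,3):SE a2@(4,1):E
t=5: a0@(3,3):E a1@(4,0):SE a2@(4,2):E
t=6: a0@(3,0):E a1@(0,1):SE a2@(4,3):E
t=7: a0@(3,1):E a1@(1,2):SE a2@(4,0):E
t=8: a0@(3,2):E a1@(2,3):SE a2@(4,1):E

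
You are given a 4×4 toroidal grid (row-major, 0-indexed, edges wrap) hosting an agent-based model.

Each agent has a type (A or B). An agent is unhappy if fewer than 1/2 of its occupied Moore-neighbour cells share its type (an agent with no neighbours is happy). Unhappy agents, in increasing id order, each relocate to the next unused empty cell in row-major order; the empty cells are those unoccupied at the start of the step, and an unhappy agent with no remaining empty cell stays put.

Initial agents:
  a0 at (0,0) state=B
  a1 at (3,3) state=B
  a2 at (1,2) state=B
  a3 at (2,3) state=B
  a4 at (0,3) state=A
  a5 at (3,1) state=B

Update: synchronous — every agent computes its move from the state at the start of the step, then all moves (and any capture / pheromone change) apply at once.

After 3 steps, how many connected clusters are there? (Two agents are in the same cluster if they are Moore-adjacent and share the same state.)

t=1: a0@(0,0):B a1@(3,3):B a2@(1,2):B a3@(2,3):B a4@(0,1):A a5@(3,1):B
t=2: a0@(0,0):B a1@(3,3):B a2@(1,2):B a3@(2,3):B a4@(0,2):A a5@(3,1):B
t=3: a0@(0,0):B a1@(3,3):B a2@(1,2):B a3@(2,3):B a4@(0,1):A a5@(3,1):B

2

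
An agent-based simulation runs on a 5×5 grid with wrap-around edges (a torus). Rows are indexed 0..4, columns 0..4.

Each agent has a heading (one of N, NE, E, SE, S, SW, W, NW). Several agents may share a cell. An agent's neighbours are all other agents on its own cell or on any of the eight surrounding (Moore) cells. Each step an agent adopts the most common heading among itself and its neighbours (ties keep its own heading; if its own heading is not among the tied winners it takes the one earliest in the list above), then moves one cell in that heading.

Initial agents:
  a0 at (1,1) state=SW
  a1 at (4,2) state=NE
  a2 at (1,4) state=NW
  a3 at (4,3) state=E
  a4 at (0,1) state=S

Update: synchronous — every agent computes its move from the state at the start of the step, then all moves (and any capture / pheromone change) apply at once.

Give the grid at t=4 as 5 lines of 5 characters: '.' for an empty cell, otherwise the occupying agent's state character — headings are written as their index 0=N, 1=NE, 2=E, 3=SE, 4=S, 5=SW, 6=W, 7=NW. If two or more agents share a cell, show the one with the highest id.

.15..
.....
7....
.....
.42..

t=1: a0@(2,0):SW a1@(3,3):NE a2@(0,3):NW a3@(4,4):E a4@(1,1):S
t=2: a0@(3,4):SW a1@(2,4):NE a2@(4,2):NW a3@(4,0):E a4@(2,1):S
t=3: a0@(4,3):SW a1@(1,0):NE a2@(3,1):NW a3@(4,1):E a4@(3,1):S
t=4: a0@(0,2):SW a1@(0,1):NE a2@(2,0):NW a3@(4,2):E a4@(4,1):S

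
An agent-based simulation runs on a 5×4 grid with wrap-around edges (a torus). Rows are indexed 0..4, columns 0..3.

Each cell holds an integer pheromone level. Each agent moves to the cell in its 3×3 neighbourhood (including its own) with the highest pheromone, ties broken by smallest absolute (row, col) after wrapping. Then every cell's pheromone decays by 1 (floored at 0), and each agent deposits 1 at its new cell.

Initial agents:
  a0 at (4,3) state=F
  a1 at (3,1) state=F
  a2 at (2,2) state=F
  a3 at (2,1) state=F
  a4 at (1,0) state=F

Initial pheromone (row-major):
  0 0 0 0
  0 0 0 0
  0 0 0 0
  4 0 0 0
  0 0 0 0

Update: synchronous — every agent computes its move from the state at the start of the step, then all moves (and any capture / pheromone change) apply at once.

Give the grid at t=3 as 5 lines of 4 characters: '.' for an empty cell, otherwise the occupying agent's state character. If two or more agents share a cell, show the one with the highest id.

F...
....
....
F...
....

t=1: a0@(3,0) a1@(3,0) a2@(1,1) a3@(3,0) a4@(0,0) | pheromone: 1 0 0 0 / 0 1 0 0 / 0 0 0 0 / 6 0 0 0 / 0 0 0 0
t=2: a0@(3,0) a1@(3,0) a2@(0,0) a3@(3,0) a4@(0,0) | pheromone: 2 0 0 0 / 0 0 0 0 / 0 0 0 0 / 8 0 0 0 / 0 0 0 0
t=3: a0@(3,0) a1@(3,0) a2@(0,0) a3@(3,0) a4@(0,0) | pheromone: 3 0 0 0 / 0 0 0 0 / 0 0 0 0 / 10 0 0 0 / 0 0 0 0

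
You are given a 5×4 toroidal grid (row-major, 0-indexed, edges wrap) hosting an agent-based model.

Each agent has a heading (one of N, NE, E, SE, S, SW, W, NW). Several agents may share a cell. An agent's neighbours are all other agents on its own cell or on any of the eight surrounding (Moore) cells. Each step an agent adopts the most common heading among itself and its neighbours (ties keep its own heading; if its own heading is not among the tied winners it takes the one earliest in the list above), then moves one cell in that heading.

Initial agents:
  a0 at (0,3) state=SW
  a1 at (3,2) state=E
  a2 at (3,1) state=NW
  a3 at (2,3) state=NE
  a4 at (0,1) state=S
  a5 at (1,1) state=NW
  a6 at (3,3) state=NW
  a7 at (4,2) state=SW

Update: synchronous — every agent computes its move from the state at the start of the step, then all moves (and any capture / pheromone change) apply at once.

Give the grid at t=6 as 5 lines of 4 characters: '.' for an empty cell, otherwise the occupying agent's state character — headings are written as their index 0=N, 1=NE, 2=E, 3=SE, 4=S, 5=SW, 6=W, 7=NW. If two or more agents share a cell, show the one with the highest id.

t=1: a0@(1,2):SW a1@(2,1):NW a2@(2,0):NW a3@(1,0):NE a4@(1,1):S a5@(0,0):NW a6@(2,2):NW a7@(0,1):SW
t=2: a0@(2,1):SW a1@(1,0):NW a2@(1,3):NW a3@(0,3):NW a4@(0,0):NW a5@(4,3):NW a6@(1,1):NW a7@(1,0):SW
t=3: a0@(3,0):SW a1@(0,3):NW a2@(0,2):NW a3@(4,2):NW a4@(4,3):NW a5@(3,2):NW a6@(0,0):NW a7@(0,3):NW
t=4: a0@(4,3):SW a1@(4,2):NW a2@(4,1):NW a3@(3,1):NW a4@(3,2):NW a5@(2,1):NW a6@(4,3):NW a7@(4,2):NW
t=5: a0@(3,2):NW a1@(3,1):NW a2@(3,0):NW a3@(2,0):NW a4@(2,1):NW a5@(1,0):NW a6@(3,2):NW a7@(3,1):NW
t=6: a0@(2,1):NW a1@(2,0):NW a2@(2,3):NW a3@(1,3):NW a4@(1,0):NW a5@(0,3):NW a6@(2,1):NW a7@(2,0):NW

...7
7..7
77.7
....
....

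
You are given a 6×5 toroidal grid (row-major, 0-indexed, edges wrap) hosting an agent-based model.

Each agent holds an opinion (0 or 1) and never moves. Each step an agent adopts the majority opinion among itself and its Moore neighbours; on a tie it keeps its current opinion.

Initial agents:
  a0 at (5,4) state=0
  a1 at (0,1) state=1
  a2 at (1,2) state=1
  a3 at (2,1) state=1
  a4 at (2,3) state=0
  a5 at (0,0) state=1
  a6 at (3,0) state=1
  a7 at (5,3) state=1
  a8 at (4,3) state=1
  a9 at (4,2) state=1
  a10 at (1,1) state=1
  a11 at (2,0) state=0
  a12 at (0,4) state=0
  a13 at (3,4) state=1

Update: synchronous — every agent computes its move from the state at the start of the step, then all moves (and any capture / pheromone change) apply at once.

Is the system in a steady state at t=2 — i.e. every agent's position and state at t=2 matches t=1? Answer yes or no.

t=1: a0@(5,4):1 a1@(0,1):1 a2@(1,2):1 a3@(2,1):1 a4@(2,3):1 a5@(0,0):1 a6@(3,0):1 a7@(5,3):1 a8@(4,3):1 a9@(4,2):1 a10@(1,1):1 a11@(2,0):1 a12@(0,4):0 a13@(3,4):1
t=2: a0@(5,4):1 a1@(0,1):1 a2@(1,2):1 a3@(2,1):1 a4@(2,3):1 a5@(0,0):1 a6@(3,0):1 a7@(5,3):1 a8@(4,3):1 a9@(4,2):1 a10@(1,1):1 a11@(2,0):1 a12@(0,4):1 a13@(3,4):1

no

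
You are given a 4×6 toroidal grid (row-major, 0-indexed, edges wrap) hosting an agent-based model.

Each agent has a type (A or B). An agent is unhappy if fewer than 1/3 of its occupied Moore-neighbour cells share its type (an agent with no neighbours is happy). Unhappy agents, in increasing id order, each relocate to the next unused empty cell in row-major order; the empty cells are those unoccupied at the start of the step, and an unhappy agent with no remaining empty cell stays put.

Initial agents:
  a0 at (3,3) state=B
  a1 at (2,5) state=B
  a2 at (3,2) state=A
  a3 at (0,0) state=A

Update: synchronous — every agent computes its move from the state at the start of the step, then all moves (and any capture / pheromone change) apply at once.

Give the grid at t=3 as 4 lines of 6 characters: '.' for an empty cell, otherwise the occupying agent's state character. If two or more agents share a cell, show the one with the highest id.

B...AA
......
.....B
......

t=1: a0@(0,1):B a1@(2,5):B a2@(0,2):A a3@(0,0):A
t=2: a0@(0,3):B a1@(2,5):B a2@(0,4):A a3@(0,5):A
t=3: a0@(0,0):B a1@(2,5):B a2@(0,4):A a3@(0,5):A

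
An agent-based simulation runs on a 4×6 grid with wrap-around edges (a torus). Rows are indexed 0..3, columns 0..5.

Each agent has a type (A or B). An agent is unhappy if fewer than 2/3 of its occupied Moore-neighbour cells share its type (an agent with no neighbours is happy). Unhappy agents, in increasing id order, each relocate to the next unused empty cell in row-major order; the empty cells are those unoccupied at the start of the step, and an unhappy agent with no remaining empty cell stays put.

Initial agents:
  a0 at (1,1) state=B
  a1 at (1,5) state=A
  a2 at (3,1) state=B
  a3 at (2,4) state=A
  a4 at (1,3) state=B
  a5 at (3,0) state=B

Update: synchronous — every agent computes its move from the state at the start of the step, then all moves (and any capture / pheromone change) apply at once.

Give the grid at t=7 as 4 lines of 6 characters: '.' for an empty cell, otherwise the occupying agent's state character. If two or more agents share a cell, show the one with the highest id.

ABB...
.....A
......
BB....

t=1: a0@(1,1):B a1@(1,5):A a2@(3,1):B a3@(0,0):A a4@(0,1):B a5@(3,0):B
t=2: a0@(0,2):B a1@(1,5):A a2@(3,1):B a3@(0,3):A a4@(0,1):B a5@(3,0):B
t=3: a0@(0,2):B a1@(1,5):A a2@(3,1):B a3@(0,0):A a4@(0,1):B a5@(3,0):B
t=4: a0@(0,2):B a1@(1,5):A a2@(3,1):B a3@(0,3):A a4@(0,1):B a5@(3,0):B
t=5: a0@(0,2):B a1@(1,5):A a2@(3,1):B a3@(0,0):A a4@(0,1):B a5@(3,0):B
t=6: a0@(0,2):B a1@(1,5):A a2@(3,1):B a3@(0,3):A a4@(0,1):B a5@(3,0):B
t=7: a0@(0,2):B a1@(1,5):A a2@(3,1):B a3@(0,0):A a4@(0,1):B a5@(3,0):B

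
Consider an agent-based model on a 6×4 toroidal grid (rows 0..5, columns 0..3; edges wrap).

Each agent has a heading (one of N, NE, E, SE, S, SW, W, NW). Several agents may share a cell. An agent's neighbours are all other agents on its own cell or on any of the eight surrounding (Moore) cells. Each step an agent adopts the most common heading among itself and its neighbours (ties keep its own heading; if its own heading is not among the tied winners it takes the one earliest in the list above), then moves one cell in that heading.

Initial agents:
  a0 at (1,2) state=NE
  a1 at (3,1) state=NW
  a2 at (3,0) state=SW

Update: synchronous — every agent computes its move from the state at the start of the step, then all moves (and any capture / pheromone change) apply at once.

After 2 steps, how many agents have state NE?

t=1: a0@(0,3):NE a1@(2,0):NW a2@(4,3):SW
t=2: a0@(5,0):NE a1@(1,3):NW a2@(5,2):SW

1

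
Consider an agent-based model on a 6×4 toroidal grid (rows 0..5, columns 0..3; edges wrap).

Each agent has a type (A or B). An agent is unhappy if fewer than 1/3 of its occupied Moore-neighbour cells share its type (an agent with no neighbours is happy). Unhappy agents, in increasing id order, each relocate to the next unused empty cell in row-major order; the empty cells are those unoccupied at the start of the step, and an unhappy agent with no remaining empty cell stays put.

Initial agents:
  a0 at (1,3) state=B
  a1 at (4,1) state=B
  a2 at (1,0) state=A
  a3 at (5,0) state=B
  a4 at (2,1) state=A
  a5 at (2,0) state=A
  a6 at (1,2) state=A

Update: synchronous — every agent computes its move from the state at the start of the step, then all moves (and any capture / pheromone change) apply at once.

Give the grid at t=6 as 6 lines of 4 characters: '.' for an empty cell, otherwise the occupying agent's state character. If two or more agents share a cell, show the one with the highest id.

t=1: a0@(0,0):B a1@(4,1):B a2@(1,0):A a3@(5,0):B a4@(2,1):A a5@(2,0):A a6@(1,2):A
t=2: (unchanged — steady state)

B...
A.A.
AA..
....
.B..
B...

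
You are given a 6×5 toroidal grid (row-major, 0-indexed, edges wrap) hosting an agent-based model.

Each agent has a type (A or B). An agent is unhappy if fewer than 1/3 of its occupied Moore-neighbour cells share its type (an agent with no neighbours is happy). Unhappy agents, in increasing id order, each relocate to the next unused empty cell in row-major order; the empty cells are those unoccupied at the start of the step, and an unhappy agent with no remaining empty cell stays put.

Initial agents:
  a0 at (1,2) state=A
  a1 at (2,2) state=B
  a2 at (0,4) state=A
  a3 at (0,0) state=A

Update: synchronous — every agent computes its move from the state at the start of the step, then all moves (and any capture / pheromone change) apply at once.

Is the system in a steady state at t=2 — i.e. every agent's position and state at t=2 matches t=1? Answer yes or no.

no

t=1: a0@(0,1):A a1@(0,2):B a2@(0,4):A a3@(0,0):A
t=2: a0@(0,1):A a1@(0,3):B a2@(0,4):A a3@(0,0):A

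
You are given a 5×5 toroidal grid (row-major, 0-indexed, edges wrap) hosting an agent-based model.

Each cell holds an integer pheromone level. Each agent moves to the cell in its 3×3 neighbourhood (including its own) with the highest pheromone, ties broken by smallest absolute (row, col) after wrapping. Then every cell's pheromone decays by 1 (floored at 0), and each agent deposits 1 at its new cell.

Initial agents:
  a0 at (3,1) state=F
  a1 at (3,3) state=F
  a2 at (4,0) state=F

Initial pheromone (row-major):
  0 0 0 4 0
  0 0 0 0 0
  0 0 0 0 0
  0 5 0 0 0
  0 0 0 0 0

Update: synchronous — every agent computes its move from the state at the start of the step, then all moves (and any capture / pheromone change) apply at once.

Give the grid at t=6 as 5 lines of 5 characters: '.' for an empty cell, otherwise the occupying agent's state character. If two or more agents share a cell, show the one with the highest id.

.....
.....
.....
.F...
.....

t=1: a0@(3,1) a1@(2,2) a2@(3,1) | pheromone: 0 0 0 3 0 / 0 0 0 0 0 / 0 0 1 0 0 / 0 6 0 0 0 / 0 0 0 0 0
t=2: a0@(3,1) a1@(3,1) a2@(3,1) | pheromone: 0 0 0 2 0 / 0 0 0 0 0 / 0 0 0 0 0 / 0 8 0 0 0 / 0 0 0 0 0
t=3: a0@(3,1) a1@(3,1) a2@(3,1) | pheromone: 0 0 0 1 0 / 0 0 0 0 0 / 0 0 0 0 0 / 0 10 0 0 0 / 0 0 0 0 0
t=4: a0@(3,1) a1@(3,1) a2@(3,1) | pheromone: 0 0 0 0 0 / 0 0 0 0 0 / 0 0 0 0 0 / 0 12 0 0 0 / 0 0 0 0 0
t=5: a0@(3,1) a1@(3,1) a2@(3,1) | pheromone: 0 0 0 0 0 / 0 0 0 0 0 / 0 0 0 0 0 / 0 14 0 0 0 / 0 0 0 0 0
t=6: a0@(3,1) a1@(3,1) a2@(3,1) | pheromone: 0 0 0 0 0 / 0 0 0 0 0 / 0 0 0 0 0 / 0 16 0 0 0 / 0 0 0 0 0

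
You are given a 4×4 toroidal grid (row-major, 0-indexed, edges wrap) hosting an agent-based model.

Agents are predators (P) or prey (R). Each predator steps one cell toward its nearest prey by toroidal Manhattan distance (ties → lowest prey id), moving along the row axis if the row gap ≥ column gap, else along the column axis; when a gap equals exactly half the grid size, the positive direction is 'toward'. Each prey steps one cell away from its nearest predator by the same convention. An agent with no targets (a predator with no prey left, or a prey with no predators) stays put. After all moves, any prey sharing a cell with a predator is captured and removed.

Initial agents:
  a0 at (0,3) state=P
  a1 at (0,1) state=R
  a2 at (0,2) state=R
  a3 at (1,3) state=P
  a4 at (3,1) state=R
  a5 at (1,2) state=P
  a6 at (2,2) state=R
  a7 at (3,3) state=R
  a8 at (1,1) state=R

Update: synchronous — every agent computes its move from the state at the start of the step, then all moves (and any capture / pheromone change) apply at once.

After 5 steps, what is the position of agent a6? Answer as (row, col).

(1, 0)

t=1: a0@(0,2):P a1@(0,0):R a2@(0,1):R a3@(0,3):P a4@(3,0):R a5@(0,2):P a6@(3,2):R a7@(2,3):R a8@(1,0):R
t=2: a0@(0,1):P a3@(0,0):P a4@(2,0):R a5@(0,1):P a6@(2,2):R a7@(1,3):R a8@(2,0):R
t=3: a0@(1,1):P a3@(1,0):P a5@(1,1):P a6@(1,2):R a7@(2,3):R
t=4: a0@(1,2):P a3@(1,1):P a5@(1,2):P a6@(1,3):R a7@(3,3):R
t=5: a0@(1,3):P a3@(1,2):P a5@(1,3):P a6@(1,0):R a7@(2,3):R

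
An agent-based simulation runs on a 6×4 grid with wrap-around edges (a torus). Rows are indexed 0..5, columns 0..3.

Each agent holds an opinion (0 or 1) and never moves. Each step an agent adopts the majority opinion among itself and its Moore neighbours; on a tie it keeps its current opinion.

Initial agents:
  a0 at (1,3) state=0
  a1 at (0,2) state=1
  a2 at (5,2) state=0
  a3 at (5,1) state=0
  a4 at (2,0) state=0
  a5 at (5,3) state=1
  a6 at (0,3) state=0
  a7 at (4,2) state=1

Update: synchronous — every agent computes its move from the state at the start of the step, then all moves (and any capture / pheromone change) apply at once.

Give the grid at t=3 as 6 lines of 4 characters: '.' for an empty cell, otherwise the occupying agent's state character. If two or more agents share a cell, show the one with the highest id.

..00
...0
0...
....
..0.
.000

t=1: a0@(1,3):0 a1@(0,2):0 a2@(5,2):0 a3@(5,1):0 a4@(2,0):0 a5@(5,3):1 a6@(0,3):0 a7@(4,2):1
t=2: a0@(1,3):0 a1@(0,2):0 a2@(5,2):0 a3@(5,1):0 a4@(2,0):0 a5@(5,3):0 a6@(0,3):0 a7@(4,2):1
t=3: a0@(1,3):0 a1@(0,2):0 a2@(5,2):0 a3@(5,1):0 a4@(2,0):0 a5@(5,3):0 a6@(0,3):0 a7@(4,2):0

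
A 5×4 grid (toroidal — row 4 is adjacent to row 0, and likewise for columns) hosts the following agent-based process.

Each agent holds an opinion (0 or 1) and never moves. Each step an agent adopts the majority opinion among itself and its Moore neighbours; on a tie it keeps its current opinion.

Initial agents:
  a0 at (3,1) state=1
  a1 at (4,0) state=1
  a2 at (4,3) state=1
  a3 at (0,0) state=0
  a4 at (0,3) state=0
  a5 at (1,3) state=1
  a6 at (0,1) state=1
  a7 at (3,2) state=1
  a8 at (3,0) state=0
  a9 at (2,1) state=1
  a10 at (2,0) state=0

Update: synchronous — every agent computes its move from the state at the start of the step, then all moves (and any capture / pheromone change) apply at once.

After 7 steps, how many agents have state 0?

0

t=1: a0@(3,1):1 a1@(4,0):1 a2@(4,3):1 a3@(0,0):1 a4@(0,3):1 a5@(1,3):0 a6@(0,1):1 a7@(3,2):1 a8@(3,0):1 a9@(2,1):1 a10@(2,0):1
t=2: a0@(3,1):1 a1@(4,0):1 a2@(4,3):1 a3@(0,0):1 a4@(0,3):1 a5@(1,3):1 a6@(0,1):1 a7@(3,2):1 a8@(3,0):1 a9@(2,1):1 a10@(2,0):1
t=3: (unchanged — steady state)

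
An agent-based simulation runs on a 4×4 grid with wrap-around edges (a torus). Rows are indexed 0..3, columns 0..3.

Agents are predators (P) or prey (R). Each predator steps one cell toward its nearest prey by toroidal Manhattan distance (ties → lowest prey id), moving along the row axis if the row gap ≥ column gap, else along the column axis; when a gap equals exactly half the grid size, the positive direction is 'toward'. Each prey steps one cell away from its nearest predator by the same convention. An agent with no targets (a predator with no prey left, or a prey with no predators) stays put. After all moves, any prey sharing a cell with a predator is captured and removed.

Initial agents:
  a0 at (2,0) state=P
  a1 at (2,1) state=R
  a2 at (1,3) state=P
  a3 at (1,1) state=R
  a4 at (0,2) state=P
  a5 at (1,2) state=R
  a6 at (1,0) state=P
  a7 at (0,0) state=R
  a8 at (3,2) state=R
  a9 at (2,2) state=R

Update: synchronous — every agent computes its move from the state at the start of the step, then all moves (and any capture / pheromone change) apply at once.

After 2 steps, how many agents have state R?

3

t=1: a0@(2,1):P a1@(2,2):R a2@(1,2):P a4@(1,2):P a6@(1,1):P a7@(3,0):R a8@(2,2):R
t=2: a0@(2,2):P a1@(2,3):R a2@(2,2):P a4@(2,2):P a6@(2,1):P a7@(0,0):R a8@(2,3):R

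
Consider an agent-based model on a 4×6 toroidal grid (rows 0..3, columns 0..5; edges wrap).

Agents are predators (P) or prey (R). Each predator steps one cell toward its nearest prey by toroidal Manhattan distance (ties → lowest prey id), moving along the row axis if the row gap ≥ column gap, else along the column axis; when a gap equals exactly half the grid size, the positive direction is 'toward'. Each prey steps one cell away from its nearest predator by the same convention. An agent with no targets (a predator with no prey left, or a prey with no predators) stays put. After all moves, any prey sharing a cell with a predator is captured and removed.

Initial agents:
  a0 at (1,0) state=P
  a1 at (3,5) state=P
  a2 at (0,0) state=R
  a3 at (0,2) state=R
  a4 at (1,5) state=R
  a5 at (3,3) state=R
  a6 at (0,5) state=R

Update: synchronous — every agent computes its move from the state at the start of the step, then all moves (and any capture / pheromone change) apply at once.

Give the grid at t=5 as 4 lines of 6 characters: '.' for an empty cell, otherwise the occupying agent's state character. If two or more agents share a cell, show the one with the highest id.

P....P
....RR
......
R.R...

t=1: a0@(0,0):P a1@(0,5):P a2@(3,0):R a3@(0,3):R a4@(1,4):R a5@(3,2):R a6@(1,5):R
t=2: a0@(3,0):P a1@(1,5):P a2@(2,0):R a3@(0,2):R a4@(2,4):R a5@(3,3):R a6@(2,5):R
t=3: a0@(2,0):P a1@(2,5):P a2@(1,0):R a3@(0,3):R a4@(3,4):R a5@(3,2):R a6@(3,5):R
t=4: a0@(1,0):P a1@(3,5):P a2@(0,0):R a3@(3,3):R a4@(0,4):R a5@(3,3):R a6@(0,5):R
t=5: a0@(0,0):P a1@(0,5):P a2@(3,0):R a3@(3,2):R a4@(1,4):R a5@(3,2):R a6@(1,5):R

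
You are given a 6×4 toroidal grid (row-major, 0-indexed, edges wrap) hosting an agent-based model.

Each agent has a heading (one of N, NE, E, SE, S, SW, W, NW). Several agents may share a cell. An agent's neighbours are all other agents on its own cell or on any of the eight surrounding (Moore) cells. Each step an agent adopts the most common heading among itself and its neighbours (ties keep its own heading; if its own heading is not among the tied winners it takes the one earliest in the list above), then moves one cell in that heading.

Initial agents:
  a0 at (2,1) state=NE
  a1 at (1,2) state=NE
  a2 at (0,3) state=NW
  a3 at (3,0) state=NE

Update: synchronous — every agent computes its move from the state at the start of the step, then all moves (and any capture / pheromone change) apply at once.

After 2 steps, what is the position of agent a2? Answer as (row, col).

(4, 1)

t=1: a0@(1,2):NE a1@(0,3):NE a2@(5,2):NW a3@(2,1):NE
t=2: a0@(0,3):NE a1@(5,0):NE a2@(4,1):NW a3@(1,2):NE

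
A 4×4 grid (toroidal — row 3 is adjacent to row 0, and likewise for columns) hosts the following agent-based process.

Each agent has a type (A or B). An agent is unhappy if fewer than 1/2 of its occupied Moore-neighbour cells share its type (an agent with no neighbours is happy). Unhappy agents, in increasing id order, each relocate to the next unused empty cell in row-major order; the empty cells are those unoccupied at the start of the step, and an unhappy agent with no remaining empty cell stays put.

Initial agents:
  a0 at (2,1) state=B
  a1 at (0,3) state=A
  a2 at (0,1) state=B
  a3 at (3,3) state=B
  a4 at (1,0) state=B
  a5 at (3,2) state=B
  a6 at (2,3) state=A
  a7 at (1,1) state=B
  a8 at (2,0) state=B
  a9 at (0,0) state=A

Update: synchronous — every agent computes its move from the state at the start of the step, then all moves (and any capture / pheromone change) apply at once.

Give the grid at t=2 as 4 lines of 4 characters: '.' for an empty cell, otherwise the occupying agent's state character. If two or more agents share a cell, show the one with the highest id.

AB.A
BBB.
BB.A
..B.

t=1: a0@(2,1):B a1@(0,2):A a2@(0,1):B a3@(1,2):B a4@(1,0):B a5@(3,2):B a6@(1,3):A a7@(1,1):B a8@(2,0):B a9@(2,2):A
t=2: a0@(2,1):B a1@(0,0):A a2@(0,1):B a3@(1,2):B a4@(1,0):B a5@(3,2):B a6@(0,3):A a7@(1,1):B a8@(2,0):B a9@(2,3):A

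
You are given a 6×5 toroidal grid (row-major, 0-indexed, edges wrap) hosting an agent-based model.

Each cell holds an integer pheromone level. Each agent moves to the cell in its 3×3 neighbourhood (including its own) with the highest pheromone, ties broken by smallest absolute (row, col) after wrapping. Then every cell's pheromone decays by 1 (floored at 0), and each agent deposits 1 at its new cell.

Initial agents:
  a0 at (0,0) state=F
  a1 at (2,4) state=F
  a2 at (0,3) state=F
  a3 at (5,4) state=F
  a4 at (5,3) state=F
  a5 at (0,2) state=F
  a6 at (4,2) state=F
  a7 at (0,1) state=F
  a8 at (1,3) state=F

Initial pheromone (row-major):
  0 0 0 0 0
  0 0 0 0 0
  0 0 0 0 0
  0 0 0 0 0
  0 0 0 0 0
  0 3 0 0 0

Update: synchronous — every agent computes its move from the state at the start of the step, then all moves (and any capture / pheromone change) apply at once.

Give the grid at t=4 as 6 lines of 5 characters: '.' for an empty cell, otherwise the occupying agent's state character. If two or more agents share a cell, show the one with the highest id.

t=1: a0@(5,1) a1@(1,0) a2@(0,2) a3@(0,0) a4@(0,2) a5@(5,1) a6@(5,1) a7@(5,1) a8@(0,2) | pheromone: 1 0 3 0 0 / 1 0 0 0 0 / 0 0 0 0 0 / 0 0 0 0 0 / 0 0 0 0 0 / 0 6 0 0 0
t=2: a0@(5,1) a1@(0,0) a2@(5,1) a3@(5,1) a4@(5,1) a5@(5,1) a6@(5,1) a7@(5,1) a8@(5,1) | pheromone: 1 0 2 0 0 / 0 0 0 0 0 / 0 0 0 0 0 / 0 0 0 0 0 / 0 0 0 0 0 / 0 13 0 0 0
t=3: a0@(5,1) a1@(5,1) a2@(5,1) a3@(5,1) a4@(5,1) a5@(5,1) a6@(5,1) a7@(5,1) a8@(5,1) | pheromone: 0 0 1 0 0 / 0 0 0 0 0 / 0 0 0 0 0 / 0 0 0 0 0 / 0 0 0 0 0 / 0 21 0 0 0
t=4: a0@(5,1) a1@(5,1) a2@(5,1) a3@(5,1) a4@(5,1) a5@(5,1) a6@(5,1) a7@(5,1) a8@(5,1) | pheromone: 0 0 0 0 0 / 0 0 0 0 0 / 0 0 0 0 0 / 0 0 0 0 0 / 0 0 0 0 0 / 0 29 0 0 0

.....
.....
.....
.....
.....
.F...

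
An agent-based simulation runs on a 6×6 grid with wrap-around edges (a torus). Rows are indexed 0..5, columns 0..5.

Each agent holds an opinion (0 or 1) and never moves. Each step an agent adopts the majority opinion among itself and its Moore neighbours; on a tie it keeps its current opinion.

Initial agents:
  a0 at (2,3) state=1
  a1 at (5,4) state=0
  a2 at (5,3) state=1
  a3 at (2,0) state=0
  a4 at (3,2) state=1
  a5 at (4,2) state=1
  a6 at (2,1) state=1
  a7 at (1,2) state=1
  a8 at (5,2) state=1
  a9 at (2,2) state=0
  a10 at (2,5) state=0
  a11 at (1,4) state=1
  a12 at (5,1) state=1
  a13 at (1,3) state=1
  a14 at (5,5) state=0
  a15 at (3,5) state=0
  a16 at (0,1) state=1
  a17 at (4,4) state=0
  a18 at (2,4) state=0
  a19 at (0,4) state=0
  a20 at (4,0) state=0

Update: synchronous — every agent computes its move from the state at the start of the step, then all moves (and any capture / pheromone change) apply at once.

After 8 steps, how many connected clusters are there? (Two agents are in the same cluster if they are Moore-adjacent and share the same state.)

t=1: a0@(2,3):1 a1@(5,4):0 a2@(5,3):1 a3@(2,0):0 a4@(3,2):1 a5@(4,2):1 a6@(2,1):1 a7@(1,2):1 a8@(5,2):1 a9@(2,2):1 a10@(2,5):0 a11@(1,4):1 a12@(5,1):1 a13@(1,3):1 a14@(5,5):0 a15@(3,5):0 a16@(0,1):1 a17@(4,4):0 a18@(2,4):0 a19@(0,4):0 a20@(4,0):0
t=2: (unchanged — steady state)

2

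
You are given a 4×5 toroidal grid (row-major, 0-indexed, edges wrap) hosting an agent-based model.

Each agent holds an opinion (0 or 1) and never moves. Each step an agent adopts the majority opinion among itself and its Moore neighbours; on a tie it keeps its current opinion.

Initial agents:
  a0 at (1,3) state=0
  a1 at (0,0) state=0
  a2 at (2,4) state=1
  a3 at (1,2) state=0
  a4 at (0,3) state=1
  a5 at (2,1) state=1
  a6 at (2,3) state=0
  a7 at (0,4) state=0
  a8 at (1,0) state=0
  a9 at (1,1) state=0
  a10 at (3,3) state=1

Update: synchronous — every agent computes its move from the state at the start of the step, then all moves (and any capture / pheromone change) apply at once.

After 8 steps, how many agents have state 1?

0

t=1: a0@(1,3):0 a1@(0,0):0 a2@(2,4):0 a3@(1,2):0 a4@(0,3):0 a5@(2,1):0 a6@(2,3):0 a7@(0,4):0 a8@(1,0):0 a9@(1,1):0 a10@(3,3):1
t=2: a0@(1,3):0 a1@(0,0):0 a2@(2,4):0 a3@(1,2):0 a4@(0,3):0 a5@(2,1):0 a6@(2,3):0 a7@(0,4):0 a8@(1,0):0 a9@(1,1):0 a10@(3,3):0
t=3: (unchanged — steady state)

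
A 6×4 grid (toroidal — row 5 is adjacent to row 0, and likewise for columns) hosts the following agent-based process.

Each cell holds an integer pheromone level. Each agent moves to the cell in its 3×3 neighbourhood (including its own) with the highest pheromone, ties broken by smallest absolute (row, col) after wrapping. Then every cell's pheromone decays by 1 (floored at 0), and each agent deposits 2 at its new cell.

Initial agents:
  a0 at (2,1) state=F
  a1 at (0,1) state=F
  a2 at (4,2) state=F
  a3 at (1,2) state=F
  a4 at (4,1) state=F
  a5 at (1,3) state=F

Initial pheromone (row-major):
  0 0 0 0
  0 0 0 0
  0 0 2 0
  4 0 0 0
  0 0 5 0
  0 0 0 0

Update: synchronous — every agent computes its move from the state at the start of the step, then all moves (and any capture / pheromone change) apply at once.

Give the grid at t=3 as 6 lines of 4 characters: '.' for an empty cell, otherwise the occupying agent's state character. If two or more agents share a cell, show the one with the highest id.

F...
....
..F.
F...
..F.
....

t=1: a0@(3,0) a1@(0,0) a2@(4,2) a3@(2,2) a4@(4,2) a5@(2,2) | pheromone: 2 0 0 0 / 0 0 0 0 / 0 0 5 0 / 5 0 0 0 / 0 0 8 0 / 0 0 0 0
t=2: a0@(3,0) a1@(0,0) a2@(4,2) a3@(2,2) a4@(4,2) a5@(2,2) | pheromone: 3 0 0 0 / 0 0 0 0 / 0 0 8 0 / 6 0 0 0 / 0 0 11 0 / 0 0 0 0
t=3: a0@(3,0) a1@(0,0) a2@(4,2) a3@(2,2) a4@(4,2) a5@(2,2) | pheromone: 4 0 0 0 / 0 0 0 0 / 0 0 11 0 / 7 0 0 0 / 0 0 14 0 / 0 0 0 0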